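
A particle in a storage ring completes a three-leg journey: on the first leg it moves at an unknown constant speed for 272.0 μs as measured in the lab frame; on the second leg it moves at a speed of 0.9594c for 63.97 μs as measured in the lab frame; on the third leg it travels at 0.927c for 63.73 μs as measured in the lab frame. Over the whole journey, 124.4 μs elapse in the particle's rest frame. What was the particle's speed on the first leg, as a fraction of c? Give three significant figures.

β = 0.953

Leg 1: speed unknown; τ_1 = 272.0/γ_1.
Leg 2: γ = 1/√(1 − 0.9594²) = 1/√0.07955 = 3.545; τ_2 = 63.97/3.545 = 18.04 μs.
Leg 3: γ = 1/√(1 − 0.927²) = 1/√0.1407 = 2.666; τ_3 = 63.73/2.666 = 23.90 μs.
Total proper time: τ_1 + 18.04 + 23.90 = 124.4, so τ_1 = 124.4 − 41.95 = 82.45 μs.
γ_1 = 272.0/82.45 = 3.299; β = √(1 − 1/γ²) = √0.9081.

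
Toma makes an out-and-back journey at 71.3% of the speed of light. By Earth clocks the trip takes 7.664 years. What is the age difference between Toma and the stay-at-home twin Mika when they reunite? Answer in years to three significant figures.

Δt − τ = 2.29 years

β = 0.713; γ = 1/√(1 − 0.713²) = 1/√0.4916 = 1.426
Toma's elapsed proper time: τ = 7.664/1.426 = 5.374 years.
Age gap = Δt − τ = 7.664 − 5.374 years.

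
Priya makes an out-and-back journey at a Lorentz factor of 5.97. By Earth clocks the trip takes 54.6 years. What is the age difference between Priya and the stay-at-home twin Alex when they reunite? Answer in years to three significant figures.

Δt − τ = 45.5 years

γ = 5.97
Priya's elapsed proper time: τ = 54.6/5.970 = 9.146 years.
Age gap = Δt − τ = 54.6 − 9.146 years.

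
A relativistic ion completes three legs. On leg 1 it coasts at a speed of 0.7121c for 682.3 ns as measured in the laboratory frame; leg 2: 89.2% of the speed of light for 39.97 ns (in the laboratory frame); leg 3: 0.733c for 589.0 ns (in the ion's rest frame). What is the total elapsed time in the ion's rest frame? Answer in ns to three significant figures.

Leg 1: γ = 1/√(1 − 0.7121²) = 1/√0.4929 = 1.424; τ_1 = 682.3/1.424 = 479.0 ns.
Leg 2: β = 0.892; γ = 1/√(1 − 0.892²) = 1/√0.2043 = 2.212; τ_2 = 39.97/2.212 = 18.07 ns.
Leg 3: 589.0 ns is already measured in the ion's rest frame.
Total: 479.0 + 18.07 + 589.0 ns.

τ = 1090 ns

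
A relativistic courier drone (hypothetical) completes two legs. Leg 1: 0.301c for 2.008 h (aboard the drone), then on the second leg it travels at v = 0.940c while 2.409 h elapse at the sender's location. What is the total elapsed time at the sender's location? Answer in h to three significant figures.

Leg 1: γ = 1/√(1 − 0.301²) = 1/√0.9094 = 1.049; Δt_1 = 1.049 × 2.008 = 2.106 h.
Leg 2: 2.409 h is already measured at the sender's location.
Total: 2.106 + 2.409 h.

Δt = 4.51 h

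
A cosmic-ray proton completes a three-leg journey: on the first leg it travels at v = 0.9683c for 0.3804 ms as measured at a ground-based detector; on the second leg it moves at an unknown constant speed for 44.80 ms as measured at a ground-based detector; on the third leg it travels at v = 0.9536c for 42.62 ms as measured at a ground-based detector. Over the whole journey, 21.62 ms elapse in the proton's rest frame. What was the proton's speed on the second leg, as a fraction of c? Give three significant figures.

β = 0.981

Leg 1: γ = 1/√(1 − 0.9683²) = 1/√0.06240 = 4.003; τ_1 = 0.3804/4.003 = 0.09502 ms.
Leg 2: speed unknown; τ_2 = 44.80/γ_2.
Leg 3: γ = 1/√(1 − 0.9536²) = 1/√0.09065 = 3.321; τ_3 = 42.62/3.321 = 12.83 ms.
Total proper time: 0.09502 + τ_2 + 12.83 = 21.62, so τ_2 = 21.62 − 12.93 = 8.693 ms.
γ_2 = 44.80/8.693 = 5.154; β = √(1 − 1/γ²) = √0.9623.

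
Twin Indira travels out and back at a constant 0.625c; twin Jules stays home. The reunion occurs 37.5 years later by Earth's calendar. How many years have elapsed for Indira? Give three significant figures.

τ = 29.3 years

γ = 1/√(1 − 0.625²) = 1/√0.6094 = 1.281
Indira's clock measures proper time along the trip: τ = Δt/γ = 37.5/1.281 years.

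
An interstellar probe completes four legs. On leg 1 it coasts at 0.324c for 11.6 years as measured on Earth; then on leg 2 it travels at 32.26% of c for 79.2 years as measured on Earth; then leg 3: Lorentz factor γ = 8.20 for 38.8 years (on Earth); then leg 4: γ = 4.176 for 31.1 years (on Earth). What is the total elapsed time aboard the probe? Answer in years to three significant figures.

τ = 98.1 years

Leg 1: γ = 1/√(1 − 0.324²) = 1/√0.8950 = 1.057; τ_1 = 11.6/1.057 = 10.97 years.
Leg 2: β = 0.3226; γ = 1/√(1 − 0.3226²) = 1/√0.8959 = 1.056; τ_2 = 79.2/1.056 = 74.97 years.
Leg 3: γ = 8.20; τ_3 = 38.8/8.200 = 4.732 years.
Leg 4: γ = 4.176; τ_4 = 31.1/4.176 = 7.447 years.
Total: 10.97 + 74.97 + 4.732 + 7.447 years.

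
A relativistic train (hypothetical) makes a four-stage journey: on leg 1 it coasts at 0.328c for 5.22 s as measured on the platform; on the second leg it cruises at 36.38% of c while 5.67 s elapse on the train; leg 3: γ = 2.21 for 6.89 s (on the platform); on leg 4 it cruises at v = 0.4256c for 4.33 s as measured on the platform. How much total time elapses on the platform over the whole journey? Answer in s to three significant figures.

Leg 1: 5.22 s is already measured on the platform.
Leg 2: β = 0.3638; γ = 1/√(1 − 0.3638²) = 1/√0.8676 = 1.074; Δt_2 = 1.074 × 5.67 = 6.087 s.
Leg 3: 6.89 s is already measured on the platform.
Leg 4: 4.33 s is already measured on the platform.
Total: 5.220 + 6.087 + 6.890 + 4.330 s.

Δt = 22.5 s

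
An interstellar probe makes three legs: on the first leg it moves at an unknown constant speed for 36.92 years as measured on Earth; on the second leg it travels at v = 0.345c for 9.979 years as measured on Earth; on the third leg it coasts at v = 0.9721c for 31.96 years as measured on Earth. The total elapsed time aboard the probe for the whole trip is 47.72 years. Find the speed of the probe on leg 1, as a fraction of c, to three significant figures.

Leg 1: speed unknown; τ_1 = 36.92/γ_1.
Leg 2: γ = 1/√(1 − 0.345²) = 1/√0.8810 = 1.065; τ_2 = 9.979/1.065 = 9.366 years.
Leg 3: γ = 1/√(1 − 0.9721²) = 1/√0.05502 = 4.263; τ_3 = 31.96/4.263 = 7.497 years.
Total proper time: τ_1 + 9.366 + 7.497 = 47.72, so τ_1 = 47.72 − 16.86 = 30.86 years.
γ_1 = 36.92/30.86 = 1.196; β = √(1 − 1/γ²) = √0.3015.

β = 0.549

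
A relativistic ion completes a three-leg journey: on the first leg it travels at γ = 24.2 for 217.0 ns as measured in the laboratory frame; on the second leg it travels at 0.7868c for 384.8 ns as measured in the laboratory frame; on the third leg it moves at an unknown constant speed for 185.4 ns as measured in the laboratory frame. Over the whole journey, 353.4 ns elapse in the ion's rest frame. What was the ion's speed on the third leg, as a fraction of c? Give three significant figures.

Leg 1: γ = 24.2; τ_1 = 217.0/24.20 = 8.967 ns.
Leg 2: γ = 1/√(1 − 0.7868²) = 1/√0.3809 = 1.620; τ_2 = 384.8/1.620 = 237.5 ns.
Leg 3: speed unknown; τ_3 = 185.4/γ_3.
Total proper time: 8.967 + 237.5 + τ_3 = 353.4, so τ_3 = 353.4 − 246.5 = 106.9 ns.
γ_3 = 185.4/106.9 = 1.734; β = √(1 − 1/γ²) = √0.6673.

β = 0.817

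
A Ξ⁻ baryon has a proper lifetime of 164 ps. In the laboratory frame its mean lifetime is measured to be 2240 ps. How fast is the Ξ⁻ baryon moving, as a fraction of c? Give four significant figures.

β = 0.9973

γ = Δt/τ₀ = 2240/164 = 13.66
β = √(1 − 1/γ²) = √(1 − 0.005360) = √0.9946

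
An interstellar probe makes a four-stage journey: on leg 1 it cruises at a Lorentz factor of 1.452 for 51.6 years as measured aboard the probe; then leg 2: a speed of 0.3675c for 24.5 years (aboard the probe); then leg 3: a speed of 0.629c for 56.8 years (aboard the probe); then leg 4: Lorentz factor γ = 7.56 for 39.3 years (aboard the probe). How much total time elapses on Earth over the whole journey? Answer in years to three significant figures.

Leg 1: γ = 1.452; Δt_1 = 1.452 × 51.6 = 74.92 years.
Leg 2: γ = 1/√(1 − 0.3675²) = 1/√0.8649 = 1.075; Δt_2 = 1.075 × 24.5 = 26.34 years.
Leg 3: γ = 1/√(1 − 0.629²) = 1/√0.6044 = 1.286; Δt_3 = 1.286 × 56.8 = 73.06 years.
Leg 4: γ = 7.56; Δt_4 = 7.560 × 39.3 = 297.1 years.
Total: 74.92 + 26.34 + 73.06 + 297.1 years.

Δt = 471 years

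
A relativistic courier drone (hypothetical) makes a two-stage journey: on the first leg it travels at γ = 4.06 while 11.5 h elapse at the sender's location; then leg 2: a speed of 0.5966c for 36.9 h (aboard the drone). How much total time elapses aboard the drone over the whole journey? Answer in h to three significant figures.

τ = 39.7 h

Leg 1: γ = 4.06; τ_1 = 11.5/4.060 = 2.833 h.
Leg 2: 36.9 h is already measured aboard the drone.
Total: 2.833 + 36.90 h.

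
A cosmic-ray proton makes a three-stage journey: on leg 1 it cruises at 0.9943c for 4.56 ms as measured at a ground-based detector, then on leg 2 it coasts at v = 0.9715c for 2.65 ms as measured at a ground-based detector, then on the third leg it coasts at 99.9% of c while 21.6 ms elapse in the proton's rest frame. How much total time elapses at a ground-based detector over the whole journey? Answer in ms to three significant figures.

Leg 1: 4.56 ms is already measured at a ground-based detector.
Leg 2: 2.65 ms is already measured at a ground-based detector.
Leg 3: β = 0.999; γ = 1/√(1 − 0.999²) = 1/√0.001999 = 22.37; Δt_3 = 22.37 × 21.6 = 483.1 ms.
Total: 4.560 + 2.650 + 483.1 ms.

Δt = 490 ms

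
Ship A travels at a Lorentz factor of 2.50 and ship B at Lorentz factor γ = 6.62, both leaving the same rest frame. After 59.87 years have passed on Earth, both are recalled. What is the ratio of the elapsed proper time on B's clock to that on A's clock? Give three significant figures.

τ_B/τ_A = 0.378

A: γ = 2.50. B: γ = 6.62.
τ_A/τ_B = γ_B/γ_A = 6.620/2.500 = 2.648, so τ_B/τ_A = 0.3776.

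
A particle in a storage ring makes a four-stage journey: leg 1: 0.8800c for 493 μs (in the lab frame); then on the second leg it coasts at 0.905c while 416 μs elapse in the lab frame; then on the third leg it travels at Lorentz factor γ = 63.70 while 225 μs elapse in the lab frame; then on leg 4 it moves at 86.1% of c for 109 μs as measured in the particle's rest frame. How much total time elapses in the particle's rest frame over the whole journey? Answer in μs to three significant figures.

Leg 1: γ = 1/√(1 − 0.8800²) = 1/√0.2256 = 2.105; τ_1 = 493/2.105 = 234.2 μs.
Leg 2: γ = 1/√(1 − 0.905²) = 1/√0.1810 = 2.351; τ_2 = 416/2.351 = 177.0 μs.
Leg 3: γ = 63.70; τ_3 = 225/63.70 = 3.532 μs.
Leg 4: 109 μs is already measured in the particle's rest frame.
Total: 234.2 + 177.0 + 3.532 + 109.0 μs.

τ = 524 μs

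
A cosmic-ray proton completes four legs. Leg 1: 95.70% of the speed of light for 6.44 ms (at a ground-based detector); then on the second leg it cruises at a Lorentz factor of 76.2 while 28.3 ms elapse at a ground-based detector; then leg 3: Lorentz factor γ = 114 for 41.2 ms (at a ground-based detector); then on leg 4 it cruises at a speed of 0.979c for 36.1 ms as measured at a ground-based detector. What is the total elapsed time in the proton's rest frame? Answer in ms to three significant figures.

τ = 9.96 ms

Leg 1: β = 0.9570; γ = 1/√(1 − 0.9570²) = 1/√0.08415 = 3.447; τ_1 = 6.44/3.447 = 1.868 ms.
Leg 2: γ = 76.2; τ_2 = 28.3/76.20 = 0.3714 ms.
Leg 3: γ = 114; τ_3 = 41.2/114.0 = 0.3614 ms.
Leg 4: γ = 1/√(1 − 0.979²) = 1/√0.04156 = 4.905; τ_4 = 36.1/4.905 = 7.359 ms.
Total: 1.868 + 0.3714 + 0.3614 + 7.359 ms.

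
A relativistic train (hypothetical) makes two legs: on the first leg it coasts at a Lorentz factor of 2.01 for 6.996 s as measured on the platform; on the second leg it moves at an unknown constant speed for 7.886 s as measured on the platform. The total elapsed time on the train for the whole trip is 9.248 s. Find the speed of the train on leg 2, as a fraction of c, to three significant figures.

Leg 1: γ = 2.01; τ_1 = 6.996/2.010 = 3.481 s.
Leg 2: speed unknown; τ_2 = 7.886/γ_2.
Total proper time: 3.481 + τ_2 = 9.248, so τ_2 = 9.248 − 3.481 = 5.767 s.
γ_2 = 7.886/5.767 = 1.367; β = √(1 − 1/γ²) = √0.4651.

β = 0.682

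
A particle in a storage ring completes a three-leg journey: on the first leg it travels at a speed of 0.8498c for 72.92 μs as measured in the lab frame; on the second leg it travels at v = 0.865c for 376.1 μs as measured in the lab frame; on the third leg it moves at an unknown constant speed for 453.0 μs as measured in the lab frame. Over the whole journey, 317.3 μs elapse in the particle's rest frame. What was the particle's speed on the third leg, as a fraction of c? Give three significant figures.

β = 0.980

Leg 1: γ = 1/√(1 − 0.8498²) = 1/√0.2778 = 1.897; τ_1 = 72.92/1.897 = 38.44 μs.
Leg 2: γ = 1/√(1 − 0.865²) = 1/√0.2518 = 1.993; τ_2 = 376.1/1.993 = 188.7 μs.
Leg 3: speed unknown; τ_3 = 453.0/γ_3.
Total proper time: 38.44 + 188.7 + τ_3 = 317.3, so τ_3 = 317.3 − 227.2 = 90.15 μs.
γ_3 = 453.0/90.15 = 5.025; β = √(1 − 1/γ²) = √0.9604.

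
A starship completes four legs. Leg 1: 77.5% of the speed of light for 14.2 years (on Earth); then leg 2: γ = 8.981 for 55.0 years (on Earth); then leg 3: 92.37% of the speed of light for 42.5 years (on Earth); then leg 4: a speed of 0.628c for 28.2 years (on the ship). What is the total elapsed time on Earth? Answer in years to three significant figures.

Leg 1: 14.2 years is already measured on Earth.
Leg 2: 55.0 years is already measured on Earth.
Leg 3: 42.5 years is already measured on Earth.
Leg 4: γ = 1/√(1 − 0.628²) = 1/√0.6056 = 1.285; Δt_4 = 1.285 × 28.2 = 36.24 years.
Total: 14.20 + 55.00 + 42.50 + 36.24 years.

Δt = 148 years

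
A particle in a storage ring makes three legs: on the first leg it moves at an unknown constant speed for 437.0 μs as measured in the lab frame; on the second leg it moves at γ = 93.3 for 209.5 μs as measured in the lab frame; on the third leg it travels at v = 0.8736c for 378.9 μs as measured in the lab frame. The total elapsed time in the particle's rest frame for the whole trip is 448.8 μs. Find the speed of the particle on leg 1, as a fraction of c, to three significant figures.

β = 0.800

Leg 1: speed unknown; τ_1 = 437.0/γ_1.
Leg 2: γ = 93.3; τ_2 = 209.5/93.30 = 2.245 μs.
Leg 3: γ = 1/√(1 − 0.8736²) = 1/√0.2368 = 2.055; τ_3 = 378.9/2.055 = 184.4 μs.
Total proper time: τ_1 + 2.245 + 184.4 = 448.8, so τ_1 = 448.8 − 186.6 = 262.2 μs.
γ_1 = 437.0/262.2 = 1.667; β = √(1 − 1/γ²) = √0.6401.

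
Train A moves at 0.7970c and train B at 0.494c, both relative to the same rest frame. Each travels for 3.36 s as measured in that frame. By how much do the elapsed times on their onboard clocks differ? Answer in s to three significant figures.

A: γ = 1/√(1 − 0.7970²) = 1/√0.3648 = 1.656; τ_A = 3.36/1.656 = 2.029 s.
B: γ = 1/√(1 − 0.494²) = 1/√0.7560 = 1.150; τ_B = 3.36/1.150 = 2.921 s.

|τ_A − τ_B| = 0.892 s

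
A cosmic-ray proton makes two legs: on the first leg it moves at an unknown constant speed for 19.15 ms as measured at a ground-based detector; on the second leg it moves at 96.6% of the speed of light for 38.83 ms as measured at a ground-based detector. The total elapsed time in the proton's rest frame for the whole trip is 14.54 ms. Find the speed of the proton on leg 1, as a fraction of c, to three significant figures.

Leg 1: speed unknown; τ_1 = 19.15/γ_1.
Leg 2: β = 0.966; γ = 1/√(1 − 0.966²) = 1/√0.06684 = 3.868; τ_2 = 38.83/3.868 = 10.04 ms.
Total proper time: τ_1 + 10.04 = 14.54, so τ_1 = 14.54 − 10.04 = 4.501 ms.
γ_1 = 19.15/4.501 = 4.255; β = √(1 − 1/γ²) = √0.9448.

β = 0.972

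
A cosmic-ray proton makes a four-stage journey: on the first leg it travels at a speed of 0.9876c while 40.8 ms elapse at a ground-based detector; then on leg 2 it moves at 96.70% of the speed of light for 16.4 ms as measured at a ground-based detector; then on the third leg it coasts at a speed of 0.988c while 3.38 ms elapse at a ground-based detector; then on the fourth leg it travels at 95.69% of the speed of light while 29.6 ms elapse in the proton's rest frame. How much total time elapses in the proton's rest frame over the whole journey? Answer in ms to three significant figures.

Leg 1: γ = 1/√(1 − 0.9876²) = 1/√0.02465 = 6.370; τ_1 = 40.8/6.370 = 6.405 ms.
Leg 2: β = 0.9670; γ = 1/√(1 − 0.9670²) = 1/√0.06491 = 3.925; τ_2 = 16.4/3.925 = 4.178 ms.
Leg 3: γ = 1/√(1 − 0.988²) = 1/√0.02386 = 6.474; τ_3 = 3.38/6.474 = 0.5221 ms.
Leg 4: 29.6 ms is already measured in the proton's rest frame.
Total: 6.405 + 4.178 + 0.5221 + 29.60 ms.

τ = 40.7 ms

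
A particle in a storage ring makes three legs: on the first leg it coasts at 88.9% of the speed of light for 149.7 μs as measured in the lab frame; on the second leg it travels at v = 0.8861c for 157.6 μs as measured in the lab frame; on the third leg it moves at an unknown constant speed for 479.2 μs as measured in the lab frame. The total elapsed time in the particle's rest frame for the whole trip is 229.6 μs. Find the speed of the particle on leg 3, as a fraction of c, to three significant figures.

Leg 1: β = 0.889; γ = 1/√(1 − 0.889²) = 1/√0.2097 = 2.184; τ_1 = 149.7/2.184 = 68.55 μs.
Leg 2: γ = 1/√(1 − 0.8861²) = 1/√0.2148 = 2.158; τ_2 = 157.6/2.158 = 73.05 μs.
Leg 3: speed unknown; τ_3 = 479.2/γ_3.
Total proper time: 68.55 + 73.05 + τ_3 = 229.6, so τ_3 = 229.6 − 141.6 = 88.00 μs.
γ_3 = 479.2/88.00 = 5.445; β = √(1 − 1/γ²) = √0.9663.

β = 0.983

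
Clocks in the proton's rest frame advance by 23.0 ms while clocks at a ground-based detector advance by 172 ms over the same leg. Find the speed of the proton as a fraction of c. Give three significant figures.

The proper time is measured in the proton's rest frame (both events occur at the proton's location); Δt is measured at a ground-based detector. γ = Δt/τ = 172/23.0 = 7.478.
β = √(1 − 1/γ²) = √(1 − 0.01788) = √0.9821

β = 0.991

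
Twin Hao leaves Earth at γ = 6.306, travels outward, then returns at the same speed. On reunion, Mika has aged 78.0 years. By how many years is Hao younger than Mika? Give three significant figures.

γ = 6.306
Hao's elapsed proper time: τ = 78.0/6.306 = 12.37 years.
Age gap = Δt − τ = 78.0 − 12.37 years.

Δt − τ = 65.6 years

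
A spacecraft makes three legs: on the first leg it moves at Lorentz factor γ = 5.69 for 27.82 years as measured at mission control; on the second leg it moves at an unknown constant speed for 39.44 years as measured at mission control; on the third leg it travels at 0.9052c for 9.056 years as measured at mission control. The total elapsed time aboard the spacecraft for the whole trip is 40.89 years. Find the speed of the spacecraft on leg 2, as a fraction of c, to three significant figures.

β = 0.579

Leg 1: γ = 5.69; τ_1 = 27.82/5.690 = 4.889 years.
Leg 2: speed unknown; τ_2 = 39.44/γ_2.
Leg 3: γ = 1/√(1 − 0.9052²) = 1/√0.1806 = 2.353; τ_3 = 9.056/2.353 = 3.849 years.
Total proper time: 4.889 + τ_2 + 3.849 = 40.89, so τ_2 = 40.89 − 8.738 = 32.15 years.
γ_2 = 39.44/32.15 = 1.227; β = √(1 − 1/γ²) = √0.3354.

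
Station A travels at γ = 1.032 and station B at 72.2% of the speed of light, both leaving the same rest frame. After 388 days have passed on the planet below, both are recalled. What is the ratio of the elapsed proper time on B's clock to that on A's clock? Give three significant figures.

τ_B/τ_A = 0.714

A: γ = 1.032. B: β = 0.722; γ = 1/√(1 − 0.722²) = 1/√0.4787 = 1.445.
τ_A/τ_B = γ_B/γ_A = 1.445/1.032 = 1.400, so τ_B/τ_A = 0.7140.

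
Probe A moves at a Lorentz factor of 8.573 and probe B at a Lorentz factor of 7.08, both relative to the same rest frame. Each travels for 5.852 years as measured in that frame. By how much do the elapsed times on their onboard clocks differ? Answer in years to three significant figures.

|τ_A − τ_B| = 0.144 years

A: γ = 8.573; τ_A = 5.852/8.573 = 0.6826 years.
B: γ = 7.08; τ_B = 5.852/7.080 = 0.8266 years.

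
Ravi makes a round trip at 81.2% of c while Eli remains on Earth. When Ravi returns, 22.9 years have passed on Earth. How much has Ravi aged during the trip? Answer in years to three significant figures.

τ = 13.4 years

β = 0.812; γ = 1/√(1 − 0.812²) = 1/√0.3407 = 1.713
Ravi's clock measures proper time along the trip: τ = Δt/γ = 22.9/1.713 years.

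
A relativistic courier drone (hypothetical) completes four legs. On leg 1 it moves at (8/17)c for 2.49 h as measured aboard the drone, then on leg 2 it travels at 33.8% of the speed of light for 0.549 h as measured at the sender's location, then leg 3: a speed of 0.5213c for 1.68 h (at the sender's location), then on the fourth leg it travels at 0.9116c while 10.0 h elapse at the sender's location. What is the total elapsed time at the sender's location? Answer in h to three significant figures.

Δt = 15.1 h

Leg 1: γ = 1/√(1 − (8/17)²) = 17/15 ≈ 1.133; Δt_1 = 1.133 × 2.49 = 2.822 h.
Leg 2: 0.549 h is already measured at the sender's location.
Leg 3: 1.68 h is already measured at the sender's location.
Leg 4: 10.0 h is already measured at the sender's location.
Total: 2.822 + 0.5490 + 1.680 + 10.00 h.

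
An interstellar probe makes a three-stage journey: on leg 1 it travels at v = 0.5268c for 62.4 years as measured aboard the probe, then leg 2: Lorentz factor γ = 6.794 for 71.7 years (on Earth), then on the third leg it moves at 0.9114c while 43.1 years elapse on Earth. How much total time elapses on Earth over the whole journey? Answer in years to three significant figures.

Δt = 188 years

Leg 1: γ = 1/√(1 − 0.5268²) = 1/√0.7225 = 1.176; Δt_1 = 1.176 × 62.4 = 73.41 years.
Leg 2: 71.7 years is already measured on Earth.
Leg 3: 43.1 years is already measured on Earth.
Total: 73.41 + 71.70 + 43.10 years.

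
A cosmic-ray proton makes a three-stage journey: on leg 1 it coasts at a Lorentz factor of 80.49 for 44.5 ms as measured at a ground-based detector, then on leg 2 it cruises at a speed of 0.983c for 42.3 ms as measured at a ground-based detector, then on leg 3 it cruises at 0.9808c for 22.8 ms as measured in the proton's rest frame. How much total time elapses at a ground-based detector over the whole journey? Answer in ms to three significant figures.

Δt = 204 ms

Leg 1: 44.5 ms is already measured at a ground-based detector.
Leg 2: 42.3 ms is already measured at a ground-based detector.
Leg 3: γ = 1/√(1 − 0.9808²) = 1/√0.03803 = 5.128; Δt_3 = 5.128 × 22.8 = 116.9 ms.
Total: 44.50 + 42.30 + 116.9 ms.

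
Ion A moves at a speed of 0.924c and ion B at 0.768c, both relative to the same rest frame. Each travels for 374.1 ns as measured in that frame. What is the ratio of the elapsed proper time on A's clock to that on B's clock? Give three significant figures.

τ_A/τ_B = 0.597

A: γ = 1/√(1 − 0.924²) = 1/√0.1462 = 2.615. B: γ = 1/√(1 − 0.768²) = 1/√0.4102 = 1.561.
τ_A/τ_B = γ_B/γ_A = 1.561/2.615 = 0.5971, so τ_A/τ_B = 0.5971.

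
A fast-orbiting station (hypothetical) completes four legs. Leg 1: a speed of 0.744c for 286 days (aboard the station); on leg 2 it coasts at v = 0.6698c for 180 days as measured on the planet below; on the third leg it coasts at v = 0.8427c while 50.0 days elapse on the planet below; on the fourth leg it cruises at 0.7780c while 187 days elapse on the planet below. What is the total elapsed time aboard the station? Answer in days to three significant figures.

Leg 1: 286 days is already measured aboard the station.
Leg 2: γ = 1/√(1 − 0.6698²) = 1/√0.5514 = 1.347; τ_2 = 180/1.347 = 133.7 days.
Leg 3: γ = 1/√(1 − 0.8427²) = 1/√0.2899 = 1.857; τ_3 = 50.0/1.857 = 26.92 days.
Leg 4: γ = 1/√(1 − 0.7780²) = 1/√0.3947 = 1.592; τ_4 = 187/1.592 = 117.5 days.
Total: 286.0 + 133.7 + 26.92 + 117.5 days.

τ = 564 days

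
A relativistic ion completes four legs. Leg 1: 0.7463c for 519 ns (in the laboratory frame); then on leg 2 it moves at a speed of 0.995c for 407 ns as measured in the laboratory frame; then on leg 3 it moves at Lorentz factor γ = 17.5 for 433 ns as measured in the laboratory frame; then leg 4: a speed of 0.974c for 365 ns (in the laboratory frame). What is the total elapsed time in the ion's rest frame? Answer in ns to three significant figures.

τ = 494 ns

Leg 1: γ = 1/√(1 − 0.7463²) = 1/√0.4430 = 1.502; τ_1 = 519/1.502 = 345.5 ns.
Leg 2: γ = 1/√(1 − 0.995²) = 1/√0.009975 = 10.01; τ_2 = 407/10.01 = 40.65 ns.
Leg 3: γ = 17.5; τ_3 = 433/17.50 = 24.74 ns.
Leg 4: γ = 1/√(1 − 0.974²) = 1/√0.05132 = 4.414; τ_4 = 365/4.414 = 82.69 ns.
Total: 345.5 + 40.65 + 24.74 + 82.69 ns.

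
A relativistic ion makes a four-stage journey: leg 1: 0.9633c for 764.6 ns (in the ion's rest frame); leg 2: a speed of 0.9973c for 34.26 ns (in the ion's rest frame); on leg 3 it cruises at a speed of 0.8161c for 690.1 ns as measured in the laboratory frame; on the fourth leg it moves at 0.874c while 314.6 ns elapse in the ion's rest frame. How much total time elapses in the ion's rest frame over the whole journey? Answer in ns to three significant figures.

τ = 1510 ns

Leg 1: 764.6 ns is already measured in the ion's rest frame.
Leg 2: 34.26 ns is already measured in the ion's rest frame.
Leg 3: γ = 1/√(1 − 0.8161²) = 1/√0.3340 = 1.730; τ_3 = 690.1/1.730 = 398.8 ns.
Leg 4: 314.6 ns is already measured in the ion's rest frame.
Total: 764.6 + 34.26 + 398.8 + 314.6 ns.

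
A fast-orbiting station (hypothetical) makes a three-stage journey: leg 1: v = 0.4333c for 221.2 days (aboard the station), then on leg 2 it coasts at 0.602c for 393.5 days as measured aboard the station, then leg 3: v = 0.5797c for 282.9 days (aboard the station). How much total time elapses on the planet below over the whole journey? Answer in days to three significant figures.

Δt = 1090 days

Leg 1: γ = 1/√(1 − 0.4333²) = 1/√0.8123 = 1.110; Δt_1 = 1.110 × 221.2 = 245.4 days.
Leg 2: γ = 1/√(1 − 0.602²) = 1/√0.6376 = 1.252; Δt_2 = 1.252 × 393.5 = 492.8 days.
Leg 3: γ = 1/√(1 − 0.5797²) = 1/√0.6639 = 1.227; Δt_3 = 1.227 × 282.9 = 347.2 days.
Total: 245.4 + 492.8 + 347.2 days.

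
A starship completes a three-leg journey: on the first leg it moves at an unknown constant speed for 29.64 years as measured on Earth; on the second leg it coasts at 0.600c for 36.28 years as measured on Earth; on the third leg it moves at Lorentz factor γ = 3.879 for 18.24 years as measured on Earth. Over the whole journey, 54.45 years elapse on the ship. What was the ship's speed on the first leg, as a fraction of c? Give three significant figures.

β = 0.715

Leg 1: speed unknown; τ_1 = 29.64/γ_1.
Leg 2: γ = 1/√(1 − 0.600²) = 5/4 = 1.250; τ_2 = 36.28/1.250 = 29.02 years.
Leg 3: γ = 3.879; τ_3 = 18.24/3.879 = 4.702 years.
Total proper time: τ_1 + 29.02 + 4.702 = 54.45, so τ_1 = 54.45 − 33.73 = 20.72 years.
γ_1 = 29.64/20.72 = 1.430; β = √(1 − 1/γ²) = √0.5111.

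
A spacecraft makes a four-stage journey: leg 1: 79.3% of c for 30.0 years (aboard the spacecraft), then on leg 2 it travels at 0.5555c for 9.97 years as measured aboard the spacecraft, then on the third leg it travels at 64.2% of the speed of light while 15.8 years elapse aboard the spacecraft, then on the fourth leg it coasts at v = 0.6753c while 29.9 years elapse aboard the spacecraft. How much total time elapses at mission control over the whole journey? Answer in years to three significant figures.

Leg 1: β = 0.793; γ = 1/√(1 − 0.793²) = 1/√0.3712 = 1.641; Δt_1 = 1.641 × 30.0 = 49.24 years.
Leg 2: γ = 1/√(1 − 0.5555²) = 1/√0.6914 = 1.203; Δt_2 = 1.203 × 9.97 = 11.99 years.
Leg 3: β = 0.642; γ = 1/√(1 − 0.642²) = 1/√0.5878 = 1.304; Δt_3 = 1.304 × 15.8 = 20.61 years.
Leg 4: γ = 1/√(1 − 0.6753²) = 1/√0.5440 = 1.356; Δt_4 = 1.356 × 29.9 = 40.54 years.
Total: 49.24 + 11.99 + 20.61 + 40.54 years.

Δt = 122 years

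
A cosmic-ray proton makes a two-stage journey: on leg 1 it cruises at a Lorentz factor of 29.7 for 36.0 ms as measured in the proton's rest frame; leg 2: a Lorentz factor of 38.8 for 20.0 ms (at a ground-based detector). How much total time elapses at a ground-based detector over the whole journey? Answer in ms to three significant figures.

Leg 1: γ = 29.7; Δt_1 = 29.70 × 36.0 = 1069 ms.
Leg 2: 20.0 ms is already measured at a ground-based detector.
Total: 1069 + 20.00 ms.

Δt = 1090 ms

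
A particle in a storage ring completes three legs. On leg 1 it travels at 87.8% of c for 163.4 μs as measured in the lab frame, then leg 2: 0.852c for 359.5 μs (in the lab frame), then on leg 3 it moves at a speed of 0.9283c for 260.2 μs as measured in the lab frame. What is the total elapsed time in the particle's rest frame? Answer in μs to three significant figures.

τ = 363 μs

Leg 1: β = 0.878; γ = 1/√(1 − 0.878²) = 1/√0.2291 = 2.089; τ_1 = 163.4/2.089 = 78.21 μs.
Leg 2: γ = 1/√(1 − 0.852²) = 1/√0.2741 = 1.910; τ_2 = 359.5/1.910 = 188.2 μs.
Leg 3: γ = 1/√(1 − 0.9283²) = 1/√0.1383 = 2.689; τ_3 = 260.2/2.689 = 96.75 μs.
Total: 78.21 + 188.2 + 96.75 μs.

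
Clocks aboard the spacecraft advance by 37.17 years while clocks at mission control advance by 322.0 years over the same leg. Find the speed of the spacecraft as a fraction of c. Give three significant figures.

The proper time is measured aboard the spacecraft (both events occur at the spacecraft's location); Δt is measured at mission control. γ = Δt/τ = 322.0/37.17 = 8.663.
β = √(1 − 1/γ²) = √(1 − 0.01333) = √0.9867

β = 0.993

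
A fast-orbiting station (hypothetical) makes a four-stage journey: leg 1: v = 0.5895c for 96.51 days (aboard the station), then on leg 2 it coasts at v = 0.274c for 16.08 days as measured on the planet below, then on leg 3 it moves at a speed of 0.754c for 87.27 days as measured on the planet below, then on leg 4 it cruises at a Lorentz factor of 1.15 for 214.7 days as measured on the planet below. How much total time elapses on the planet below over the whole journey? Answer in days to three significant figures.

Δt = 438 days

Leg 1: γ = 1/√(1 − 0.5895²) = 1/√0.6525 = 1.238; Δt_1 = 1.238 × 96.51 = 119.5 days.
Leg 2: 16.08 days is already measured on the planet below.
Leg 3: 87.27 days is already measured on the planet below.
Leg 4: 214.7 days is already measured on the planet below.
Total: 119.5 + 16.08 + 87.27 + 214.7 days.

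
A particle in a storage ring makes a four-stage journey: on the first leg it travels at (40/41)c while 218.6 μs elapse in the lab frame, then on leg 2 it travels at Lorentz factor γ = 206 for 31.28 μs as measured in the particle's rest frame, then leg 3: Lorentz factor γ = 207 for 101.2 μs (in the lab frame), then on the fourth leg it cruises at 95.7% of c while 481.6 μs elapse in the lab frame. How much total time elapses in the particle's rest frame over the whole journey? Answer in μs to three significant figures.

τ = 219 μs

Leg 1: γ = 1/√(1 − (40/41)²) = 41/9 ≈ 4.556; τ_1 = 218.6/4.556 = 47.99 μs.
Leg 2: 31.28 μs is already measured in the particle's rest frame.
Leg 3: γ = 207; τ_3 = 101.2/207.0 = 0.4889 μs.
Leg 4: β = 0.957; γ = 1/√(1 − 0.957²) = 1/√0.08415 = 3.447; τ_4 = 481.6/3.447 = 139.7 μs.
Total: 47.99 + 31.28 + 0.4889 + 139.7 μs.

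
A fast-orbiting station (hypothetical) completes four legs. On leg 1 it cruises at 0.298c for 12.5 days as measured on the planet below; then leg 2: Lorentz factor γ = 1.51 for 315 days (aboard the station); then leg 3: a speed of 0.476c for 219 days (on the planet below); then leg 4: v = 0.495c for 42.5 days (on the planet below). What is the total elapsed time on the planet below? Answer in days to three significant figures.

Δt = 750 days

Leg 1: 12.5 days is already measured on the planet below.
Leg 2: γ = 1.51; Δt_2 = 1.510 × 315 = 475.6 days.
Leg 3: 219 days is already measured on the planet below.
Leg 4: 42.5 days is already measured on the planet below.
Total: 12.50 + 475.6 + 219.0 + 42.50 days.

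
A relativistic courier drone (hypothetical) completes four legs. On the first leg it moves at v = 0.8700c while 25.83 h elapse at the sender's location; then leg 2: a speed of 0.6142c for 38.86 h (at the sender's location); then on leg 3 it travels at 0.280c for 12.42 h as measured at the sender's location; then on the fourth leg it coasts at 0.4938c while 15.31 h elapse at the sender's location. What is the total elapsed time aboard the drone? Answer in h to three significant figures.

τ = 68.6 h

Leg 1: γ = 1/√(1 − 0.8700²) = 1/√0.2431 = 2.028; τ_1 = 25.83/2.028 = 12.74 h.
Leg 2: γ = 1/√(1 − 0.6142²) = 1/√0.6228 = 1.267; τ_2 = 38.86/1.267 = 30.67 h.
Leg 3: γ = 1/√(1 − 0.280²) = 25/24 ≈ 1.042; τ_3 = 12.42/1.042 = 11.92 h.
Leg 4: γ = 1/√(1 − 0.4938²) = 1/√0.7562 = 1.150; τ_4 = 15.31/1.150 = 13.31 h.
Total: 12.74 + 30.67 + 11.92 + 13.31 h.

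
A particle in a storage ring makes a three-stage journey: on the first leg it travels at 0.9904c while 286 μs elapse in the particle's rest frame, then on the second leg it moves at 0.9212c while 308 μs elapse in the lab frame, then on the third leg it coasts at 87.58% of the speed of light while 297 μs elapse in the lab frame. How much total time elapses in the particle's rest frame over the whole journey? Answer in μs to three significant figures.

τ = 549 μs

Leg 1: 286 μs is already measured in the particle's rest frame.
Leg 2: γ = 1/√(1 − 0.9212²) = 1/√0.1514 = 2.570; τ_2 = 308/2.570 = 119.8 μs.
Leg 3: β = 0.8758; γ = 1/√(1 − 0.8758²) = 1/√0.2330 = 2.072; τ_3 = 297/2.072 = 143.4 μs.
Total: 286.0 + 119.8 + 143.4 μs.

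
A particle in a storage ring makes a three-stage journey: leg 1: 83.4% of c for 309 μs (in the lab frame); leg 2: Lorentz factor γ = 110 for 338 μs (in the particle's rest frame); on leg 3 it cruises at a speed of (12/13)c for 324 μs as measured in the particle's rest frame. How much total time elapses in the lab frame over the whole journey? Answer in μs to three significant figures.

Leg 1: 309 μs is already measured in the lab frame.
Leg 2: γ = 110; Δt_2 = 110.0 × 338 = 3.718×10⁴ μs.
Leg 3: γ = 1/√(1 − (12/13)²) = 13/5 = 2.600; Δt_3 = 2.600 × 324 = 842.4 μs.
Total: 309.0 + 3.718×10⁴ + 842.4 μs.

Δt = 3.83×10⁴ μs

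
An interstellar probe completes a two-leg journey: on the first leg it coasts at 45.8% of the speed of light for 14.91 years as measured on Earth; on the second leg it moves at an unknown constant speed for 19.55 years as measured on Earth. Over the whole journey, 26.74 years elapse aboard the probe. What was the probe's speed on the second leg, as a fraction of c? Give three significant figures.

Leg 1: β = 0.458; γ = 1/√(1 − 0.458²) = 1/√0.7902 = 1.125; τ_1 = 14.91/1.125 = 13.25 years.
Leg 2: speed unknown; τ_2 = 19.55/γ_2.
Total proper time: 13.25 + τ_2 = 26.74, so τ_2 = 26.74 − 13.25 = 13.49 years.
γ_2 = 19.55/13.49 = 1.450; β = √(1 − 1/γ²) = √0.5242.

β = 0.724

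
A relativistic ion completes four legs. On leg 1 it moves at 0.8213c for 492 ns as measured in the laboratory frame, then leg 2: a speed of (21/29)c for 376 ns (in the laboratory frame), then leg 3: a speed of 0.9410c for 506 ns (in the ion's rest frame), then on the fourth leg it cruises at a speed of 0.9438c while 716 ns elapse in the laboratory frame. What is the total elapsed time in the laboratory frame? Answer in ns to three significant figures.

Δt = 3080 ns

Leg 1: 492 ns is already measured in the laboratory frame.
Leg 2: 376 ns is already measured in the laboratory frame.
Leg 3: γ = 1/√(1 − 0.9410²) = 1/√0.1145 = 2.955; Δt_3 = 2.955 × 506 = 1495 ns.
Leg 4: 716 ns is already measured in the laboratory frame.
Total: 492.0 + 376.0 + 1495 + 716.0 ns.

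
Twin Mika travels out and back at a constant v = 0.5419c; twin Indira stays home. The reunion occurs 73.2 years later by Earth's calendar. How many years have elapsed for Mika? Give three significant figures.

γ = 1/√(1 − 0.5419²) = 1/√0.7063 = 1.190
Mika's clock measures proper time along the trip: τ = Δt/γ = 73.2/1.190 years.

τ = 61.5 years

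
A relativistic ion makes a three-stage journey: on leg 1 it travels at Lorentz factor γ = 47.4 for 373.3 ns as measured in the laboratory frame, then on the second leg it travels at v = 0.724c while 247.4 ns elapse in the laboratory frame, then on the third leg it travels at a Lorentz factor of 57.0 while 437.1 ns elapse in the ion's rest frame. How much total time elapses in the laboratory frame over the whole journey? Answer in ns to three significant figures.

Leg 1: 373.3 ns is already measured in the laboratory frame.
Leg 2: 247.4 ns is already measured in the laboratory frame.
Leg 3: γ = 57.0; Δt_3 = 57.00 × 437.1 = 2.491×10⁴ ns.
Total: 373.3 + 247.4 + 2.491×10⁴ ns.

Δt = 2.55×10⁴ ns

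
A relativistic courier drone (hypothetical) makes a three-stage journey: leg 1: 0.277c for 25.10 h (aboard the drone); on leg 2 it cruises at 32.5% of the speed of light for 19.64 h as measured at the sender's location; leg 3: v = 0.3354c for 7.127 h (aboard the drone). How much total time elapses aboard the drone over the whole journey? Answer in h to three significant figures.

τ = 50.8 h

Leg 1: 25.10 h is already measured aboard the drone.
Leg 2: β = 0.325; γ = 1/√(1 − 0.325²) = 1/√0.8944 = 1.057; τ_2 = 19.64/1.057 = 18.57 h.
Leg 3: 7.127 h is already measured aboard the drone.
Total: 25.10 + 18.57 + 7.127 h.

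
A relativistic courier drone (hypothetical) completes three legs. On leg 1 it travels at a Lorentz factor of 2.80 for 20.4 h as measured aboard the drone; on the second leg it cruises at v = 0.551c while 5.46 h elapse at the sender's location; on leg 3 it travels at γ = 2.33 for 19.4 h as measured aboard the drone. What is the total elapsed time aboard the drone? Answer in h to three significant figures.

Leg 1: 20.4 h is already measured aboard the drone.
Leg 2: γ = 1/√(1 − 0.551²) = 1/√0.6964 = 1.198; τ_2 = 5.46/1.198 = 4.556 h.
Leg 3: 19.4 h is already measured aboard the drone.
Total: 20.40 + 4.556 + 19.40 h.

τ = 44.4 h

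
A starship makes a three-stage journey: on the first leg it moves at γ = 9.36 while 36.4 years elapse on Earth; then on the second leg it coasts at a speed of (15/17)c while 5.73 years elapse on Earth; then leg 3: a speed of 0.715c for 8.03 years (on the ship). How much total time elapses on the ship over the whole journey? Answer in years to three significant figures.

Leg 1: γ = 9.36; τ_1 = 36.4/9.360 = 3.889 years.
Leg 2: γ = 1/√(1 − (15/17)²) = 17/8 = 2.125; τ_2 = 5.73/2.125 = 2.696 years.
Leg 3: 8.03 years is already measured on the ship.
Total: 3.889 + 2.696 + 8.030 years.

τ = 14.6 years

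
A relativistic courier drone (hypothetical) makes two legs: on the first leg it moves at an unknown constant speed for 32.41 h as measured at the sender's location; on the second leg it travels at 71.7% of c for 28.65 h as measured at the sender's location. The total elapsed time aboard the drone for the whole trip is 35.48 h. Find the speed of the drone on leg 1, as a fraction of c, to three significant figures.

β = 0.878

Leg 1: speed unknown; τ_1 = 32.41/γ_1.
Leg 2: β = 0.717; γ = 1/√(1 − 0.717²) = 1/√0.4859 = 1.435; τ_2 = 28.65/1.435 = 19.97 h.
Total proper time: τ_1 + 19.97 = 35.48, so τ_1 = 35.48 − 19.97 = 15.51 h.
γ_1 = 32.41/15.51 = 2.090; β = √(1 − 1/γ²) = √0.7710.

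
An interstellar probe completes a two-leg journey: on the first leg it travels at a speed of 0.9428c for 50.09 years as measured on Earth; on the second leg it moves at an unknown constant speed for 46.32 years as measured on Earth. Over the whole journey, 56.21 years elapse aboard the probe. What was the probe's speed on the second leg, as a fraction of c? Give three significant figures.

β = 0.522

Leg 1: γ = 1/√(1 − 0.9428²) = 1/√0.1111 = 3.000; τ_1 = 50.09/3.000 = 16.70 years.
Leg 2: speed unknown; τ_2 = 46.32/γ_2.
Total proper time: 16.70 + τ_2 = 56.21, so τ_2 = 56.21 − 16.70 = 39.51 years.
γ_2 = 46.32/39.51 = 1.172; β = √(1 − 1/γ²) = √0.2724.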